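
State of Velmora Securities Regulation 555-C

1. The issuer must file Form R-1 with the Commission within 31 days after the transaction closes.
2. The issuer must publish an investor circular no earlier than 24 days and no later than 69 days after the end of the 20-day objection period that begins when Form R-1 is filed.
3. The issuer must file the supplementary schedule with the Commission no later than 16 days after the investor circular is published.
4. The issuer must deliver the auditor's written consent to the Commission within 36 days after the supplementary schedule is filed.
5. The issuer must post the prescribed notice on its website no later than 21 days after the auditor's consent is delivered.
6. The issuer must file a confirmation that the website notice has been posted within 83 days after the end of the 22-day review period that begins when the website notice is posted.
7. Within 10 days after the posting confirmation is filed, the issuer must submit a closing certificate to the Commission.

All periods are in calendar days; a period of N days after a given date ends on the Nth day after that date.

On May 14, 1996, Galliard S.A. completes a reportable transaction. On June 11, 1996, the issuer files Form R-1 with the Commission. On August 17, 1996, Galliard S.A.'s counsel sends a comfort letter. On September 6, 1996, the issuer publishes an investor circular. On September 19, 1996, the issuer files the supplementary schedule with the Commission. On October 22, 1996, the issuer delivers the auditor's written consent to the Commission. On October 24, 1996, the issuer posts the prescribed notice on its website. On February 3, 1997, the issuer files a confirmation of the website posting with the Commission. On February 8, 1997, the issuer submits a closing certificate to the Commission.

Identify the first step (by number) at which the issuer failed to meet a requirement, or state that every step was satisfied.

None — every step was satisfied

(1) due by May 14, 1996 + 31 days = June 14, 1996; completed June 11, 1996, before the deadline.
(2) the permitted window runs from July 1, 1996 + 24 = July 25, 1996 to July 1, 1996 + 69 = September 8, 1996; September 6, 1996 falls inside that range.
(3) due by September 6, 1996 + 16 days = September 22, 1996; done September 19, 1996 — timely.
(4) due by September 19, 1996 + 36 days = October 25, 1996; done October 22, 1996 — timely.
(5) due by October 22, 1996 + 21 days = November 12, 1996; completed October 24, 1996, before the deadline.
(6) due by November 15, 1996 + 83 days = February 6, 1997; February 3, 1997 is within that limit.
(7) due by February 3, 1997 + 10 days = February 13, 1997; done February 8, 1997 — timely.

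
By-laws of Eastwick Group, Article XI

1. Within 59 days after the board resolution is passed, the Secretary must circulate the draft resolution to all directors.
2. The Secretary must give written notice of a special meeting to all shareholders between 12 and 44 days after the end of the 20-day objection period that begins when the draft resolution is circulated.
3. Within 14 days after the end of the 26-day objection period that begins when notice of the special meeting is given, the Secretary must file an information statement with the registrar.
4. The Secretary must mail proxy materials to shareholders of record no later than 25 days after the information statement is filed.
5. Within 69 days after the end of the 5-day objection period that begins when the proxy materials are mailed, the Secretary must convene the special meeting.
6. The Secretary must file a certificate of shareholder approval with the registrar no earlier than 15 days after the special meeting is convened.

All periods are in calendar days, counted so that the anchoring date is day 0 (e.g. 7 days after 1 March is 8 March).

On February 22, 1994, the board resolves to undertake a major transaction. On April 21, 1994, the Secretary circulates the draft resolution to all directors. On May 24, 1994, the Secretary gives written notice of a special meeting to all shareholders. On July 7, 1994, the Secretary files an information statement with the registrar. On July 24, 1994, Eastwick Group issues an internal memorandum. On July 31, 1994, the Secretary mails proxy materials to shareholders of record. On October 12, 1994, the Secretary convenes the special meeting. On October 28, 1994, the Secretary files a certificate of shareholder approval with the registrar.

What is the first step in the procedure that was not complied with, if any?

Step 3

Step 1: 59 days after February 22, 1994 (when the board resolution is passed) is April 22, 1994; done April 21, 1994 — timely.
Step 2: the window is 12–44 days after May 11, 1994 (end of the 20-day objection period, which began when the draft resolution is circulated on April 21, 1994), so May 23, 1994 through June 24, 1994; done May 24, 1994 — within the window.
Step 3: 14 days after June 19, 1994 (end of the 26-day objection period, which began when notice of the special meeting is given on May 24, 1994) is July 3, 1994; July 7, 1994 misses that deadline by 4 days.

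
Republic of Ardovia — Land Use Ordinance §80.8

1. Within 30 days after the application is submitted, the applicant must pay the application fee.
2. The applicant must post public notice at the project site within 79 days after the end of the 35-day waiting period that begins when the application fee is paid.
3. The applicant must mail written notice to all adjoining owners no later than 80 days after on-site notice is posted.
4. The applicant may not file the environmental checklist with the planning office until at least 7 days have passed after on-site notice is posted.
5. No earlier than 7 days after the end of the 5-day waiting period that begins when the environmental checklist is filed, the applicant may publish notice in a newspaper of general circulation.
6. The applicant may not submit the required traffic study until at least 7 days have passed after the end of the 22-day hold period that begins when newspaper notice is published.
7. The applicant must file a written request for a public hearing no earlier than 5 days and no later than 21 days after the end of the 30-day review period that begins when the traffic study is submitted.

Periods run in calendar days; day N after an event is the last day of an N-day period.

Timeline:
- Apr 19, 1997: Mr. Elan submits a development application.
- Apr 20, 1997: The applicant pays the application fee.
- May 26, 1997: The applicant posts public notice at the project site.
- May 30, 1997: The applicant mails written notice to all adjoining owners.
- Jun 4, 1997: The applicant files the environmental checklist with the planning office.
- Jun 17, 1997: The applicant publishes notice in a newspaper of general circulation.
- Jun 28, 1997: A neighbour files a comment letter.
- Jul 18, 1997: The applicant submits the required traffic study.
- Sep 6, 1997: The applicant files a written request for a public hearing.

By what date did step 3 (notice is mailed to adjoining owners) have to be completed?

Aug 14, 1997

Step 3 runs from May 26, 1997, when on-site notice is posted. 80 days after May 26, 1997 is Aug 14, 1997.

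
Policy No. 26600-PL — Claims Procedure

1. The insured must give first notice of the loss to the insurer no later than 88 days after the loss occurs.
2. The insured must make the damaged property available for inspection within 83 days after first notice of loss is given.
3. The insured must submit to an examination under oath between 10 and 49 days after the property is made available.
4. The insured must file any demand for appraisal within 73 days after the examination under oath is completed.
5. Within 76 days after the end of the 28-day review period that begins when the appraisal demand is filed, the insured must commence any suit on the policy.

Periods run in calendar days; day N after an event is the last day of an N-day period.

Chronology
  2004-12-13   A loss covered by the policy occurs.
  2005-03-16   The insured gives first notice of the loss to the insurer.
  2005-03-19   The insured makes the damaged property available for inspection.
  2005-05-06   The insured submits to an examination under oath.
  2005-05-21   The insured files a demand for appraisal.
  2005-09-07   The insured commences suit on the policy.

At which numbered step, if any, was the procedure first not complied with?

Step 1

Step 1: 88 days after 2004-12-13 (when the loss occurs) is 2005-03-11; not done until 2005-03-16, 5 days after the deadline.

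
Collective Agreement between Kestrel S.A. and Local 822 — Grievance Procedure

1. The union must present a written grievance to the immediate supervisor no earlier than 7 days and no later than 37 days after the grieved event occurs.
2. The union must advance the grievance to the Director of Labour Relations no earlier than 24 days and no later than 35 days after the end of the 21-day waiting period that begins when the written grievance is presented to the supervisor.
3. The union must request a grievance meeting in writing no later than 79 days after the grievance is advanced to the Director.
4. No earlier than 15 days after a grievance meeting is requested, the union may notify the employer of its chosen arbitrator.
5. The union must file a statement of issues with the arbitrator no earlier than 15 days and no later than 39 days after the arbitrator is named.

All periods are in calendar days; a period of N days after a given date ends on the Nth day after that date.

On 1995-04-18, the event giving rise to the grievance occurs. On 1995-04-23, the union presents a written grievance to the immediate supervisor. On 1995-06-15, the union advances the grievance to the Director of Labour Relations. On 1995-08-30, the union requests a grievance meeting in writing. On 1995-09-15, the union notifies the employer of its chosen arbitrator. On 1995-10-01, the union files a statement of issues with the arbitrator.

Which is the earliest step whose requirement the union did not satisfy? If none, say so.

Step 1

Step 1: the window is 7–37 days after 1995-04-18 (when the grieved event occurs), so 1995-04-25 through 1995-05-25; 1995-04-23 is 2 days too early.
The procedure was therefore not followed at step 1.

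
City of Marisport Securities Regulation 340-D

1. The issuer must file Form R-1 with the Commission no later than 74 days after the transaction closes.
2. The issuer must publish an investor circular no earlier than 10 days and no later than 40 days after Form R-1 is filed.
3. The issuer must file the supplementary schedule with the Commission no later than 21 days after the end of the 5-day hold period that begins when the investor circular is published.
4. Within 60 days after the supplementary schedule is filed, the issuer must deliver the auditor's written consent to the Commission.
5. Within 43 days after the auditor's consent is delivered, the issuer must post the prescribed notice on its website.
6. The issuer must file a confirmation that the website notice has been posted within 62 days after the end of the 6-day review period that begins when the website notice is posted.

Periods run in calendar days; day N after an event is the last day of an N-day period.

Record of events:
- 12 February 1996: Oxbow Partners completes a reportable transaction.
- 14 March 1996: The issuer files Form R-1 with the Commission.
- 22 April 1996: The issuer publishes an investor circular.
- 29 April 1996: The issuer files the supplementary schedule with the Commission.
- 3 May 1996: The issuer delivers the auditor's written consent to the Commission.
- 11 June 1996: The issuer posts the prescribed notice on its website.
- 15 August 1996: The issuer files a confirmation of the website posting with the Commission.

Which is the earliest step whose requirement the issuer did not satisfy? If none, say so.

None — every step was satisfied

Step 1 — counting 74 days from 12 February 1996 (when the transaction closes) gives a deadline of 26 April 1996; 14 March 1996 is within that limit.
Step 2 — 10 and 40 days from 14 March 1996 (when Form R-1 is filed) are 24 March 1996 and 23 April 1996 respectively; done 22 April 1996, which is between those dates.
Step 3 — counting 21 days from 27 April 1996 (end of the 5-day hold period, which began when the investor circular is published on 22 April 1996) gives a deadline of 18 May 1996; done 29 April 1996 — timely.
Step 4 — counting 60 days from 29 April 1996 (when the supplementary schedule is filed) gives a deadline of 28 June 1996; 3 May 1996 is within that limit.
Step 5 — counting 43 days from 3 May 1996 (when the auditor's consent is delivered) gives a deadline of 15 June 1996; done 11 June 1996 — timely.
Step 6 — counting 62 days from 17 June 1996 (end of the 6-day review period, which began when the website notice is posted on 11 June 1996) gives a deadline of 18 August 1996; completed 15 August 1996, before the deadline.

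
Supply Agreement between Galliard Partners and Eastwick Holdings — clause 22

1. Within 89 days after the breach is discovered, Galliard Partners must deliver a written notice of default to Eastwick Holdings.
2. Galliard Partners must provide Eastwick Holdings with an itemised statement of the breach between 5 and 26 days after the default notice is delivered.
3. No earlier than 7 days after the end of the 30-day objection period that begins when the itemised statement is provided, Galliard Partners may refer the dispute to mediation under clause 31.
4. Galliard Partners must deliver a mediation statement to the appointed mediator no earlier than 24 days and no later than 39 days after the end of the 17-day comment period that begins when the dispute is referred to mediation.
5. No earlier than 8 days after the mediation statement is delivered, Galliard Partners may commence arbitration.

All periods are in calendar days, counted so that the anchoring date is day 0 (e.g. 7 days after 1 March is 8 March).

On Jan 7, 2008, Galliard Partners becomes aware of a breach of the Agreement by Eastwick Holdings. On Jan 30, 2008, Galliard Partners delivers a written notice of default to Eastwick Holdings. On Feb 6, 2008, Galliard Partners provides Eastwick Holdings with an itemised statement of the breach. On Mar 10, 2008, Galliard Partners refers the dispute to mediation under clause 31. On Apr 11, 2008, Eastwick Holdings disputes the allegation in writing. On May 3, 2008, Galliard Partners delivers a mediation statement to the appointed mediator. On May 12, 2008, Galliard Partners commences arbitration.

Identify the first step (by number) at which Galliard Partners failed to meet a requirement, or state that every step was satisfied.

(1) due by Jan 7, 2008 + 89 days = Apr 5, 2008; completed Jan 30, 2008, before the deadline.
(2) the permitted window runs from Jan 30, 2008 + 5 = Feb 4, 2008 to Jan 30, 2008 + 26 = Feb 25, 2008; done Feb 6, 2008, which is between those dates.
(3) permitted from Mar 7, 2008 + 7 days = Mar 14, 2008 onward; done Mar 10, 2008 — 4 days too early.

Step 3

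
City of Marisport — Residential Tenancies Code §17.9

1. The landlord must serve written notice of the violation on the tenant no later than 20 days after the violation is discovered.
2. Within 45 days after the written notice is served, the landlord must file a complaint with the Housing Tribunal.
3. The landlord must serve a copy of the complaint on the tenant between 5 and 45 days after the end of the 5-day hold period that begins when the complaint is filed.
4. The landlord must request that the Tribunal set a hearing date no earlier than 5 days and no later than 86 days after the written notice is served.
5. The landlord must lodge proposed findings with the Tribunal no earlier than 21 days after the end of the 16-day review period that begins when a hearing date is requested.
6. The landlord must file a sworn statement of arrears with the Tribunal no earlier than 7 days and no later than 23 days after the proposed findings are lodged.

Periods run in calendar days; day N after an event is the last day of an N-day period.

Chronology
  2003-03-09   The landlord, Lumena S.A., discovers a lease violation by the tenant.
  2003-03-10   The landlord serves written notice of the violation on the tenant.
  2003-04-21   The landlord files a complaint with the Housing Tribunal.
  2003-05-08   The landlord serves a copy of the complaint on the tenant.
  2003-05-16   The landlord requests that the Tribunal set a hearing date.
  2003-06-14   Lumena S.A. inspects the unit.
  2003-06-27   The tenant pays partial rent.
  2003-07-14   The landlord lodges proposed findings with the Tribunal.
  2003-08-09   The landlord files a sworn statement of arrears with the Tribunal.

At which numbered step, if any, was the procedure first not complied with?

Step 6

Step 1 — counting 20 days from 2003-03-09 (when the violation is discovered) gives a deadline of 2003-03-29; completed 2003-03-10, before the deadline.
Step 2 — counting 45 days from 2003-03-10 (when the written notice is served) gives a deadline of 2003-04-24; 2003-04-21 is within that limit.
Step 3 — 5 and 45 days from 2003-04-26 (end of the 5-day hold period, which began when the complaint is filed on 2003-04-21) are 2003-05-01 and 2003-06-10 respectively; 2003-05-08 falls inside that range.
Step 4 — 5 and 86 days from 2003-03-10 (when the written notice is served) are 2003-03-15 and 2003-06-04 respectively; 2003-05-16 falls inside that range.
Step 5 — must wait 21 days from 2003-06-01 (end of the 16-day review period, which began when a hearing date is requested on 2003-05-16), so not before 2003-06-22; 2003-07-14 is on or after that date.
Step 6 — 7 and 23 days from 2003-07-14 (when the proposed findings are lodged) are 2003-07-21 and 2003-08-06 respectively; 2003-08-09 is 3 days past the end of the window.
The analysis stops there.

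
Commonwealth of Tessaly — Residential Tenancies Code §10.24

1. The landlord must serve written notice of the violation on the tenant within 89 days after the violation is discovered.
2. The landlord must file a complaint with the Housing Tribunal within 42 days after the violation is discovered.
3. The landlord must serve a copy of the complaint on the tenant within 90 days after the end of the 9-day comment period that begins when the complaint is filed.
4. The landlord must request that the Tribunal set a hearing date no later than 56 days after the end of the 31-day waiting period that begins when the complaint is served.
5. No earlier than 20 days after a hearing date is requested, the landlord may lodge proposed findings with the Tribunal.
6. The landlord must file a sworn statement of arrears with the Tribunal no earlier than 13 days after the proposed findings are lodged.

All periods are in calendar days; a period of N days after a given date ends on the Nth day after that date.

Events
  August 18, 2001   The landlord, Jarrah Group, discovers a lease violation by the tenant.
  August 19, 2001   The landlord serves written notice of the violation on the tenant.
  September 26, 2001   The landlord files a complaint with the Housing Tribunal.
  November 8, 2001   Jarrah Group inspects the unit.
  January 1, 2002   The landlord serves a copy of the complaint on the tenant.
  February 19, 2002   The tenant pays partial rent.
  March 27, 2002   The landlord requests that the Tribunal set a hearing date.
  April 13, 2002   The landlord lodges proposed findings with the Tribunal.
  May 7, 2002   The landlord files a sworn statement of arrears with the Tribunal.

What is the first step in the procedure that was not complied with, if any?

Step 1: 89 days after August 18, 2001 (when the violation is discovered) is November 15, 2001; August 19, 2001 is within that limit.
Step 2: 42 days after August 18, 2001 (when the violation is discovered) is September 29, 2001; done September 26, 2001 — timely.
Step 3: 90 days after October 5, 2001 (end of the 9-day comment period, which began when the complaint is filed on September 26, 2001) is January 3, 2002; completed January 1, 2002, before the deadline.
Step 4: 56 days after February 1, 2002 (end of the 31-day waiting period, which began when the complaint is served on January 1, 2002) is March 29, 2002; completed March 27, 2002, before the deadline.
Step 5: the earliest permitted date is 20 days after March 27, 2002 (when a hearing date is requested), i.e. April 16, 2002; done April 13, 2002 — 3 days too early.
That is the first point of non-compliance.

Step 5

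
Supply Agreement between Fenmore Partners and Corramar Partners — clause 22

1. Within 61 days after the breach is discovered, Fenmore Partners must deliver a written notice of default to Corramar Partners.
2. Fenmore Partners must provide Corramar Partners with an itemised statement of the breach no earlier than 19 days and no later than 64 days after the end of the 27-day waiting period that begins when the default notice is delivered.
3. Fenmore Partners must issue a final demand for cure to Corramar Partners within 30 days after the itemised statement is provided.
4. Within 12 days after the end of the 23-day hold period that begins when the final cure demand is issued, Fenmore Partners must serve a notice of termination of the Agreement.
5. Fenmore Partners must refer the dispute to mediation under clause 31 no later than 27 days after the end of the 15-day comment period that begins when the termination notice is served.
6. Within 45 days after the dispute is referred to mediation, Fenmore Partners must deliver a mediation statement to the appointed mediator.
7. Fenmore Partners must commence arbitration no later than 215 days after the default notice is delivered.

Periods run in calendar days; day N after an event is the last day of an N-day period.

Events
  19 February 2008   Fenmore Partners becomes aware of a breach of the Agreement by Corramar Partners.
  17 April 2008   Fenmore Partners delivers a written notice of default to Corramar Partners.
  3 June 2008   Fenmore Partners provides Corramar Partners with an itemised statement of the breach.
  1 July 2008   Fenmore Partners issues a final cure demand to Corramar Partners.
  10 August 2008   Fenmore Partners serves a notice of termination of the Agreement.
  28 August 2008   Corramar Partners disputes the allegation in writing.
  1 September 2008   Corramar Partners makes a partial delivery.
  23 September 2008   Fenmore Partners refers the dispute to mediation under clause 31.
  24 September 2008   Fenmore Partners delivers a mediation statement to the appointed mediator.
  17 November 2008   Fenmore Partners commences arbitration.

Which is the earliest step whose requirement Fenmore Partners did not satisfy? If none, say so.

Step 4

Step 1: 61 days after 19 February 2008 (when the breach is discovered) is 20 April 2008; completed 17 April 2008, before the deadline.
Step 2: the window is 19–64 days after 14 May 2008 (end of the 27-day waiting period, which began when the default notice is delivered on 17 April 2008), so 2 June 2008 through 17 July 2008; done 3 June 2008 — within the window.
Step 3: 30 days after 3 June 2008 (when the itemised statement is provided) is 3 July 2008; completed 1 July 2008, before the deadline.
Step 4: 12 days after 24 July 2008 (end of the 23-day hold period, which began when the final cure demand is issued on 1 July 2008) is 5 August 2008; 10 August 2008 misses that deadline by 5 days.
The procedure was therefore not followed at step 4.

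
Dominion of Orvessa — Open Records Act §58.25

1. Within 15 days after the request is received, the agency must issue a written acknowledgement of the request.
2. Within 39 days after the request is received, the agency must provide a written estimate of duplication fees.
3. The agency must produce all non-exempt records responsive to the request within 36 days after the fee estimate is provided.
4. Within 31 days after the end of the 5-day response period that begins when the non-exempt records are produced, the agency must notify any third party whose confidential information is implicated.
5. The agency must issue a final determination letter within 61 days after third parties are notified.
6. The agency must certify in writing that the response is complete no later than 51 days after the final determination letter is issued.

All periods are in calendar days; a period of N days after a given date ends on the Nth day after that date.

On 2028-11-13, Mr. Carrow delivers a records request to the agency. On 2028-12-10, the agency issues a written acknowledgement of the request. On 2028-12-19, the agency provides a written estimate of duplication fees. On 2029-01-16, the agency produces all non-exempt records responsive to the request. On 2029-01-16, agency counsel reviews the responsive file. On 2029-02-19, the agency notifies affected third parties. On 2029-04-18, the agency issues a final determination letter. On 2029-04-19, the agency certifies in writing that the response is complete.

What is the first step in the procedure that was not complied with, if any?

Step 1 — counting 15 days from 2028-11-13 (when the request is received) gives a deadline of 2028-11-28; 2028-12-10 misses that deadline by 12 days.

Step 1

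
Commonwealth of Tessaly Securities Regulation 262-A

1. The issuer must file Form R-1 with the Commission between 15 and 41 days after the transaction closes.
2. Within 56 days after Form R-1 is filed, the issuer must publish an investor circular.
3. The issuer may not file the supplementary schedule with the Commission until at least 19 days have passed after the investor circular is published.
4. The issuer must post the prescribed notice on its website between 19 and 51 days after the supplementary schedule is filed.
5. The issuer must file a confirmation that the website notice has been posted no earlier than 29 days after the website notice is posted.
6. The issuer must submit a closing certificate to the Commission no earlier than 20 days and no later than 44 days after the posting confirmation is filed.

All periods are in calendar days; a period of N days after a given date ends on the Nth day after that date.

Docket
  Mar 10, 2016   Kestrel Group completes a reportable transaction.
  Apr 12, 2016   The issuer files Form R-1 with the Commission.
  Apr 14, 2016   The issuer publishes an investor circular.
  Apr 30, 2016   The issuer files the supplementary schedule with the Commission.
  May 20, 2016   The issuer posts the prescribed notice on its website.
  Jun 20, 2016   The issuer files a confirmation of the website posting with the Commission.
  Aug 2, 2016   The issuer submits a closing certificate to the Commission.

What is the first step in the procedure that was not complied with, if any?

Step 3

Step 1 — 15 and 41 days from Mar 10, 2016 (when the transaction closes) are Mar 25, 2016 and Apr 20, 2016 respectively; done Apr 12, 2016, which is between those dates.
Step 2 — counting 56 days from Apr 12, 2016 (when Form R-1 is filed) gives a deadline of Jun 7, 2016; Apr 14, 2016 is within that limit.
Step 3 — must wait 19 days from Apr 14, 2016 (when the investor circular is published), so not before May 3, 2016; acted on Apr 30, 2016, 3 days prematurely.
The procedure was therefore not followed at step 3.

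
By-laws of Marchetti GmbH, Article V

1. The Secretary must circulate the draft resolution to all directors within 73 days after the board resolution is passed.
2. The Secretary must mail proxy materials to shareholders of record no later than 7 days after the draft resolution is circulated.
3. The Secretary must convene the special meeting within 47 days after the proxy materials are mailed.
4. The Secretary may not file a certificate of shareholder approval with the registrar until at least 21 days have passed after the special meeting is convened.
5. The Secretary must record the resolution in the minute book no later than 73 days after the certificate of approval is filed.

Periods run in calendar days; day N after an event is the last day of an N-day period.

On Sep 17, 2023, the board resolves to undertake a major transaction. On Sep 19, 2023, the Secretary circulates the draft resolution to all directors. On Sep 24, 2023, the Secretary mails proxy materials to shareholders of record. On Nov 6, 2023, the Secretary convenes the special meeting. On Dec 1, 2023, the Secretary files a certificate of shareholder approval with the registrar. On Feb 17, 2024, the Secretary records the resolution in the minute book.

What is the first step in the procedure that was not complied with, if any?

Step 5

(1) due by Sep 17, 2023 + 73 days = Nov 29, 2023; Sep 19, 2023 is within that limit.
(2) due by Sep 19, 2023 + 7 days = Sep 26, 2023; done Sep 24, 2023 — timely.
(3) due by Sep 24, 2023 + 47 days = Nov 10, 2023; done Nov 6, 2023 — timely.
(4) permitted from Nov 6, 2023 + 21 days = Nov 27, 2023 onward; Dec 1, 2023 is on or after that date.
(5) due by Dec 1, 2023 + 73 days = Feb 12, 2024; Feb 17, 2024 misses that deadline by 5 days.
That is the first point of non-compliance.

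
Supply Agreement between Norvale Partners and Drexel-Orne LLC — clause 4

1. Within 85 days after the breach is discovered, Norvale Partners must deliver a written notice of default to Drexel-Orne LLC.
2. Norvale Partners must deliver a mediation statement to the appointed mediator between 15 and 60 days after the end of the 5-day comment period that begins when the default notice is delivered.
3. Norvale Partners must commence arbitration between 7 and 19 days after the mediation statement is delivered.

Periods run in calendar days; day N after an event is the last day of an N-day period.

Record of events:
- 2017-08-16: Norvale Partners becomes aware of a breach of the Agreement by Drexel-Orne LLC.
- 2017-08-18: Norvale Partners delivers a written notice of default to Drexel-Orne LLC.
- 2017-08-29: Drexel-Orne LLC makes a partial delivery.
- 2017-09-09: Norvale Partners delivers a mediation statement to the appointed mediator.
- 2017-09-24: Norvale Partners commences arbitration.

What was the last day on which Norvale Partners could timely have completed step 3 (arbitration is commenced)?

2017-09-28

Step 3 runs from 2017-09-09, when the mediation statement is delivered. The window is 7–19 days after 2017-09-09; it closes on 2017-09-28.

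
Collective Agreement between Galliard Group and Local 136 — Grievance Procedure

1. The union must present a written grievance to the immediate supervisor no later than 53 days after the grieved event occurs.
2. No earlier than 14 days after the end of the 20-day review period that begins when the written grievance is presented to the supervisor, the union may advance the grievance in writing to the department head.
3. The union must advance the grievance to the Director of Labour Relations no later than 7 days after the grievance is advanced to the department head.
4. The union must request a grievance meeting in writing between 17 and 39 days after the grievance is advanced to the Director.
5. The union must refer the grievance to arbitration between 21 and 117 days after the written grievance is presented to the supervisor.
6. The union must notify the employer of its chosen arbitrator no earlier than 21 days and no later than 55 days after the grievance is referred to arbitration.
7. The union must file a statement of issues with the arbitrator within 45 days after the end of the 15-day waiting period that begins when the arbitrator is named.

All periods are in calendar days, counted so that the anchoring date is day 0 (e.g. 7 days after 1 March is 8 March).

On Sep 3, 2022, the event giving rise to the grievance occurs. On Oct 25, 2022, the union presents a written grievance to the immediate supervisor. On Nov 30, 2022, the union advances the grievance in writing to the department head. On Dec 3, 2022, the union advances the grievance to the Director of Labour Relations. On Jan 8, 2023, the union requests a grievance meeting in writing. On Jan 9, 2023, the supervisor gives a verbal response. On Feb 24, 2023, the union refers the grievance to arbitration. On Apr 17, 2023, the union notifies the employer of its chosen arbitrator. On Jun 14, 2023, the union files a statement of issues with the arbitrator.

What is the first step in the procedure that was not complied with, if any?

(1) due by Sep 3, 2022 + 53 days = Oct 26, 2022; completed Oct 25, 2022, before the deadline.
(2) permitted from Nov 14, 2022 + 14 days = Nov 28, 2022 onward; Nov 30, 2022 is on or after that date.
(3) due by Nov 30, 2022 + 7 days = Dec 7, 2022; done Dec 3, 2022 — timely.
(4) the permitted window runs from Dec 3, 2022 + 17 = Dec 20, 2022 to Dec 3, 2022 + 39 = Jan 11, 2023; Jan 8, 2023 falls inside that range.
(5) the permitted window runs from Oct 25, 2022 + 21 = Nov 15, 2022 to Oct 25, 2022 + 117 = Feb 19, 2023; done Feb 24, 2023 — 5 days after the window closed.

Step 5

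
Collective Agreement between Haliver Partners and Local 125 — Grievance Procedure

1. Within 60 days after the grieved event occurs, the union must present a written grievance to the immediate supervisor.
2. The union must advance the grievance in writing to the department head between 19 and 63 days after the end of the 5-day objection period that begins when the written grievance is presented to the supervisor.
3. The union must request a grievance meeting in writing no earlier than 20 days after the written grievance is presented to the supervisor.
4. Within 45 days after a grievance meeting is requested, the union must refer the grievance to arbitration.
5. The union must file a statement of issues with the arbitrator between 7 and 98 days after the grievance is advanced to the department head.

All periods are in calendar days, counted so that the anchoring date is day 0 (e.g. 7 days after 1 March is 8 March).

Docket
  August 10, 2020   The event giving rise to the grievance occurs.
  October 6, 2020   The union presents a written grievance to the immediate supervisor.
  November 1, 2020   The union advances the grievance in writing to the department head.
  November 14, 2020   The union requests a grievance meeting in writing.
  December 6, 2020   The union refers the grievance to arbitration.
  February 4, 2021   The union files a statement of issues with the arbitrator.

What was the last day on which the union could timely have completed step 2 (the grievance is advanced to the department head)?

December 13, 2020

The written grievance is presented to the supervisor on October 6, 2020; the 5-day objection period therefore ends October 11, 2020, and step 2 runs from that date. The window is 19–63 days after October 11, 2020; it closes on December 13, 2020.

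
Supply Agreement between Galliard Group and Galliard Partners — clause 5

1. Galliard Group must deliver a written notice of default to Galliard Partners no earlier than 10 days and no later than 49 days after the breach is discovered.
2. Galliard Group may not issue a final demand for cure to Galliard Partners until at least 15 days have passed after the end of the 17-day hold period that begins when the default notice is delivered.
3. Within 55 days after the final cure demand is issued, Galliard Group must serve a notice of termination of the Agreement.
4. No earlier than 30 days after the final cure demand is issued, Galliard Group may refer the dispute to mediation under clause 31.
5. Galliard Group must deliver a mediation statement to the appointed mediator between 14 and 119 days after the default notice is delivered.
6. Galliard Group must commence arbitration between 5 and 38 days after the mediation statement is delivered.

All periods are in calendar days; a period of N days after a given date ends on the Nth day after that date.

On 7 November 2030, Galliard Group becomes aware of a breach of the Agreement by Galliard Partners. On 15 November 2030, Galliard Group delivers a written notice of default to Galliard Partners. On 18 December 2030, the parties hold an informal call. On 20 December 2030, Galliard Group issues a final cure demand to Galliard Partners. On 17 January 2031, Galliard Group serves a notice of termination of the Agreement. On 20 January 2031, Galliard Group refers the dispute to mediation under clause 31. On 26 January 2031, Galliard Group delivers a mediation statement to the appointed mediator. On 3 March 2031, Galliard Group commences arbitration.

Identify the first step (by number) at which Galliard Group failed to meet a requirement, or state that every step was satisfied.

Step 1: the window is 10–49 days after 7 November 2030 (when the breach is discovered), so 17 November 2030 through 26 December 2030; done 15 November 2030 — 2 days before the window opened.
The analysis stops there.

Step 1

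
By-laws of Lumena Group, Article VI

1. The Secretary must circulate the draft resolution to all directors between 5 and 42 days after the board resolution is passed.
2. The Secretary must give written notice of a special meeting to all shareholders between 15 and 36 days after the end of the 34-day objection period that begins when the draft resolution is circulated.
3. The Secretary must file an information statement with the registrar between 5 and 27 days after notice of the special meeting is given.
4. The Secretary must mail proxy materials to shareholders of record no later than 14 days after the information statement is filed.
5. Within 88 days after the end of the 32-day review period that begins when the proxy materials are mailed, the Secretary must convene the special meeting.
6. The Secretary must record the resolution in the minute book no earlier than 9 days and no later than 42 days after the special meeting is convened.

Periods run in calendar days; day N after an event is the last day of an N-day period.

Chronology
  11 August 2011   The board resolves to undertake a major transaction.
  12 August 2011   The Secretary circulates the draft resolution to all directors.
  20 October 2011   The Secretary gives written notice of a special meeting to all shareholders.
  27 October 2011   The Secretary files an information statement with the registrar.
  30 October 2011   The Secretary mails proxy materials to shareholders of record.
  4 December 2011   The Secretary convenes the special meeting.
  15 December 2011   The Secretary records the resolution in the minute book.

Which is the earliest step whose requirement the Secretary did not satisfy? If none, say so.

Step 1 — 5 and 42 days from 11 August 2011 (when the board resolution is passed) are 16 August 2011 and 22 September 2011 respectively; done 12 August 2011 — 4 days before the window opened.

Step 1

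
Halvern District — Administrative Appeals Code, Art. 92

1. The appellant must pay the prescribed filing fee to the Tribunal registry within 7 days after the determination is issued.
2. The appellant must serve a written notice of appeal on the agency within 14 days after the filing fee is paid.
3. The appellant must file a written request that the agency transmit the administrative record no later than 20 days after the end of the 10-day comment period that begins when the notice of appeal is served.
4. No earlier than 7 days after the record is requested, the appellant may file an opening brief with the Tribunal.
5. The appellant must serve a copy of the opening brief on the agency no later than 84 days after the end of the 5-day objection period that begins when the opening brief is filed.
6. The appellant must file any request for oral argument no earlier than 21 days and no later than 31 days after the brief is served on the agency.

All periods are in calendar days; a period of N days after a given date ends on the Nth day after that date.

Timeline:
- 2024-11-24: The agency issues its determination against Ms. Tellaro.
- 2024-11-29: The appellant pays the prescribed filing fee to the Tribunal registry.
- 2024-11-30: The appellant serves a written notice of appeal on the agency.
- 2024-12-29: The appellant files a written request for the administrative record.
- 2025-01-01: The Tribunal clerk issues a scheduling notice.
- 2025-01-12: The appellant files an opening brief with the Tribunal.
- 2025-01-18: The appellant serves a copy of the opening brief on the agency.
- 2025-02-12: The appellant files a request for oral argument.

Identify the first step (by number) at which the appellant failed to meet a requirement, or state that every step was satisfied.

None — every step was satisfied

Step 1: 7 days after 2024-11-24 (when the determination is issued) is 2024-12-01; 2024-11-29 is within that limit.
Step 2: 14 days after 2024-11-29 (when the filing fee is paid) is 2024-12-13; completed 2024-11-30, before the deadline.
Step 3: 20 days after 2024-12-10 (end of the 10-day comment period, which began when the notice of appeal is served on 2024-11-30) is 2024-12-30; done 2024-12-29 — timely.
Step 4: the earliest permitted date is 7 days after 2024-12-29 (when the record is requested), i.e. 2025-01-05; 2025-01-12 is on or after that date.
Step 5: 84 days after 2025-01-17 (end of the 5-day objection period, which began when the opening brief is filed on 2025-01-12) is 2025-04-11; done 2025-01-18 — timely.
Step 6: the window is 21–31 days after 2025-01-18 (when the brief is served on the agency), so 2025-02-08 through 2025-02-18; done 2025-02-12 — within the window.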